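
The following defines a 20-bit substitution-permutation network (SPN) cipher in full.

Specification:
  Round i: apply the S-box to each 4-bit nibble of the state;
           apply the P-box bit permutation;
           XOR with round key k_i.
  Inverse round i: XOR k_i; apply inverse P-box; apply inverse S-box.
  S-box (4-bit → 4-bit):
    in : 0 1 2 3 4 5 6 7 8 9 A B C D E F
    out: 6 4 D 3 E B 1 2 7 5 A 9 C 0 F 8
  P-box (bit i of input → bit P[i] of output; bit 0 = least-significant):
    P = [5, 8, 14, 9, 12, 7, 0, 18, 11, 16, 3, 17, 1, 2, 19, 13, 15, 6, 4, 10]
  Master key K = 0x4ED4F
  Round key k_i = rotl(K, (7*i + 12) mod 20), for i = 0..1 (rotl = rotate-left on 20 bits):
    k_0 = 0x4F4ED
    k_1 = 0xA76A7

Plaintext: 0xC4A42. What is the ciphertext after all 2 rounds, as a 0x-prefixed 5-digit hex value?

0x4AB0D

s_0 = plaintext = 0xC4A42
s_1 = Round(s_0, k_0) = 0xB9258
s_2 = Round(s_1, k_1) = 0x4AB0D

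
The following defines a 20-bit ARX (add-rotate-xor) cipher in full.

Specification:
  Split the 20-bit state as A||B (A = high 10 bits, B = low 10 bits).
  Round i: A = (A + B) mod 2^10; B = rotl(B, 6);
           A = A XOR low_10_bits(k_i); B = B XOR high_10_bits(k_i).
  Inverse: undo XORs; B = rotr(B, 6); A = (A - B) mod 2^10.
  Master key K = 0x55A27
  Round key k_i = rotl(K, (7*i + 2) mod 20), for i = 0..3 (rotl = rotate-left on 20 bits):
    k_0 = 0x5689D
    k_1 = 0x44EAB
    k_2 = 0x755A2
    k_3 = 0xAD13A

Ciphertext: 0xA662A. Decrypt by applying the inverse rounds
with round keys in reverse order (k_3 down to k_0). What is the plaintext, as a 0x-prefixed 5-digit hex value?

0x9163D

s_0 = ciphertext = 0xA662A
s_1 = InvRound(s_0, k_3) = 0x705E2
s_2 = InvRound(s_1, k_2) = 0x3CF70
s_3 = InvRound(s_2, k_1) = 0x07E39
s_4 = InvRound(s_3, k_0) = 0x9163D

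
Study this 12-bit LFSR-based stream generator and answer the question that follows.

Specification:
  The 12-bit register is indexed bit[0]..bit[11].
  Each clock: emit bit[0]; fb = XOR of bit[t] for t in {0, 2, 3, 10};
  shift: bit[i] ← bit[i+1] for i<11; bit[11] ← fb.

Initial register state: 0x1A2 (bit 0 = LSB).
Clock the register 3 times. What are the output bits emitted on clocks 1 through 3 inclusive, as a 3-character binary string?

010

reg_0 = 0x1A2
clock 1: out=0, reg = 0x0D1
clock 2: out=1, reg = 0x868
clock 3: out=0, reg = 0xC34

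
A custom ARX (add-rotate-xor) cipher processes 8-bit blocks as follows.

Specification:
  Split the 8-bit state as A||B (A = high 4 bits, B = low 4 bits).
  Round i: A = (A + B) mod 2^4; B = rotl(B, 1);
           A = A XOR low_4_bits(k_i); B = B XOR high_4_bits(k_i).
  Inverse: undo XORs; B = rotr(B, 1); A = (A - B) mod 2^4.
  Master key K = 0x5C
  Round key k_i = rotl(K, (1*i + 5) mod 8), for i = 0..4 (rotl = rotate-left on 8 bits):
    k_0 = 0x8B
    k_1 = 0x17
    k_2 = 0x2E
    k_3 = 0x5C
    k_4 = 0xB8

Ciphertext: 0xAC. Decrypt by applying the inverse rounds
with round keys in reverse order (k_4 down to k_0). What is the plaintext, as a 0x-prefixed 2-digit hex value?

0x7A

s_0 = ciphertext = 0xAC
s_1 = InvRound(s_0, k_4) = 0x7B
s_2 = InvRound(s_1, k_3) = 0x47
s_3 = InvRound(s_2, k_2) = 0x0A
s_4 = InvRound(s_3, k_1) = 0xAD
s_5 = InvRound(s_4, k_0) = 0x7A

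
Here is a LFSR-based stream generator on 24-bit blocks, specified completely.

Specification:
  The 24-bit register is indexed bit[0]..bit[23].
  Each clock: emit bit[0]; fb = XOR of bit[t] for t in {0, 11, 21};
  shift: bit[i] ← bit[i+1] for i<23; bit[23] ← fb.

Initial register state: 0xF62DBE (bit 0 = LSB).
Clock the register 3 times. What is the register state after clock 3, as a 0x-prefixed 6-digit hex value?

reg_0 = 0xF62DBE
clock 1: out=0, reg = 0x7B16DF
clock 2: out=1, reg = 0x3D8B6F
clock 3: out=1, reg = 0x9EC5B7

0x9EC5B7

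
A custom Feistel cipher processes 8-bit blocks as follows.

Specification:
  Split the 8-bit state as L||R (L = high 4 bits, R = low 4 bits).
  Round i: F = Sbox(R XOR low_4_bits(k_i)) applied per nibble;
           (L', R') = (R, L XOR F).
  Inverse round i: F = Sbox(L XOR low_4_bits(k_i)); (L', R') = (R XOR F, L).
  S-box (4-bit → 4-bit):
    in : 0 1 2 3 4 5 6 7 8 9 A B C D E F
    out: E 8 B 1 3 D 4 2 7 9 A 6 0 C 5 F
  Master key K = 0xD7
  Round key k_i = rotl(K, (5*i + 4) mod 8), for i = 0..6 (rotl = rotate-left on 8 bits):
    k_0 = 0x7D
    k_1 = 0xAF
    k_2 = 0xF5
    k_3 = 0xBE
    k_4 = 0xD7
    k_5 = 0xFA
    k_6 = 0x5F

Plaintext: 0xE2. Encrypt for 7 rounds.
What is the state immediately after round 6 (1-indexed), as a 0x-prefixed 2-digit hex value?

0xBC

s_0 = plaintext = 0xE2
s_1 = Round(s_0, k_0) = 0x21
s_2 = Round(s_1, k_1) = 0x17
s_3 = Round(s_2, k_2) = 0x7A
s_4 = Round(s_3, k_3) = 0xA4
s_5 = Round(s_4, k_4) = 0x4B
s_6 = Round(s_5, k_5) = 0xBC
s_7 = Round(s_6, k_6) = 0xCA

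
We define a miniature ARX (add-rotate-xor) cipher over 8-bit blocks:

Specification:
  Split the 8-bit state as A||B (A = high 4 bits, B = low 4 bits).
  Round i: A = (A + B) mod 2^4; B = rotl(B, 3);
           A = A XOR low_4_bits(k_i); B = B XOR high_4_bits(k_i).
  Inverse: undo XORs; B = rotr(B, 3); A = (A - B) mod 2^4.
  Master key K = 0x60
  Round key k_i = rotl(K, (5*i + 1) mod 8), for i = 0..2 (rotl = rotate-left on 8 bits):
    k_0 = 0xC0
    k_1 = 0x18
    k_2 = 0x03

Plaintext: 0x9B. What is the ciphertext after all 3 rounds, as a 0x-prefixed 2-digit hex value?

s_0 = plaintext = 0x9B
s_1 = Round(s_0, k_0) = 0x41
s_2 = Round(s_1, k_1) = 0xD9
s_3 = Round(s_2, k_2) = 0x5C

0x5C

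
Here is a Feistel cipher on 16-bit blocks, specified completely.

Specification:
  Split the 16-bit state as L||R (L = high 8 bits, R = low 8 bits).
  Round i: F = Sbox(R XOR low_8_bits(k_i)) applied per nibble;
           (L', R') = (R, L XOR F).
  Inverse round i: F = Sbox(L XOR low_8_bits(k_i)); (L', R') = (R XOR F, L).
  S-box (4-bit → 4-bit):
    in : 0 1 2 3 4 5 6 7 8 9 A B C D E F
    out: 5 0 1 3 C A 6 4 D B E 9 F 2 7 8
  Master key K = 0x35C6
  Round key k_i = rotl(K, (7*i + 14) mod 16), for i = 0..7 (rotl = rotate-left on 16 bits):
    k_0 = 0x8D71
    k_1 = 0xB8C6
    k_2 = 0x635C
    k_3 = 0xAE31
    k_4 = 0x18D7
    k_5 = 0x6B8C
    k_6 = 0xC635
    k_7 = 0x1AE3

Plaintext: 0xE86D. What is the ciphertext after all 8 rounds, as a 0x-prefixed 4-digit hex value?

s_0 = plaintext = 0xE86D
s_1 = Round(s_0, k_0) = 0x6DE7
s_2 = Round(s_1, k_1) = 0xE77D
s_3 = Round(s_2, k_2) = 0x7DF7
s_4 = Round(s_3, k_3) = 0xF78B
s_5 = Round(s_4, k_4) = 0x8B58
s_6 = Round(s_5, k_5) = 0x58A7
s_7 = Round(s_6, k_6) = 0xA7E9
s_8 = Round(s_7, k_7) = 0xE9F9

0xE9F9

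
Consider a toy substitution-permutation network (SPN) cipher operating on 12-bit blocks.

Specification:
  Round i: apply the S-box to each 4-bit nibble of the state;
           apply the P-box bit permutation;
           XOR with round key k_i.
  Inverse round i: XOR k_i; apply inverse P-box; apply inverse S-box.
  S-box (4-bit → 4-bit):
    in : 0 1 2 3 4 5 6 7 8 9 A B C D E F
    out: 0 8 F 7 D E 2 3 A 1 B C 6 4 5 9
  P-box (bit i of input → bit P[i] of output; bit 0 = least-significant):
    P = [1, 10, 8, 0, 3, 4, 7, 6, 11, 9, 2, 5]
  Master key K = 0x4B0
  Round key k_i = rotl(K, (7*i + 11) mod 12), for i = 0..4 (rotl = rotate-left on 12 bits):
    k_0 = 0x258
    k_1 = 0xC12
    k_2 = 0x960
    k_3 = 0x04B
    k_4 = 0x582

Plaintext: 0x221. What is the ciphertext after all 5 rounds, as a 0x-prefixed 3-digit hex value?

0xB41

s_0 = plaintext = 0x221
s_1 = Round(s_0, k_0) = 0x8A5
s_2 = Round(s_1, k_1) = 0xB6B
s_3 = Round(s_2, k_2) = 0x855
s_4 = Round(s_3, k_3) = 0x7BA
s_5 = Round(s_4, k_4) = 0xB41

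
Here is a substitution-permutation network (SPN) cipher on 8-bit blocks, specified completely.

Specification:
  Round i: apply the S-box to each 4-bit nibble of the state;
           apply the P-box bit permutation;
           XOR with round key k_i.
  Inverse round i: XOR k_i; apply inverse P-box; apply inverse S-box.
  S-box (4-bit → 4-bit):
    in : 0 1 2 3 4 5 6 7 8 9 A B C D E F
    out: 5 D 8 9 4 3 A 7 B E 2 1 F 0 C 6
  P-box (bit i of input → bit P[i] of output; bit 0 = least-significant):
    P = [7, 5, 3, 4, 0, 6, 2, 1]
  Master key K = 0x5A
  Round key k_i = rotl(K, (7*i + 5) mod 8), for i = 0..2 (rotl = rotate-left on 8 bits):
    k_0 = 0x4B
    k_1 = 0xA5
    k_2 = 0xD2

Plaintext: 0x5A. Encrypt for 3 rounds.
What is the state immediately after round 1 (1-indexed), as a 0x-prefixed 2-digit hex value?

0x2A

s_0 = plaintext = 0x5A
s_1 = Round(s_0, k_0) = 0x2A
s_2 = Round(s_1, k_1) = 0x87
s_3 = Round(s_2, k_2) = 0x39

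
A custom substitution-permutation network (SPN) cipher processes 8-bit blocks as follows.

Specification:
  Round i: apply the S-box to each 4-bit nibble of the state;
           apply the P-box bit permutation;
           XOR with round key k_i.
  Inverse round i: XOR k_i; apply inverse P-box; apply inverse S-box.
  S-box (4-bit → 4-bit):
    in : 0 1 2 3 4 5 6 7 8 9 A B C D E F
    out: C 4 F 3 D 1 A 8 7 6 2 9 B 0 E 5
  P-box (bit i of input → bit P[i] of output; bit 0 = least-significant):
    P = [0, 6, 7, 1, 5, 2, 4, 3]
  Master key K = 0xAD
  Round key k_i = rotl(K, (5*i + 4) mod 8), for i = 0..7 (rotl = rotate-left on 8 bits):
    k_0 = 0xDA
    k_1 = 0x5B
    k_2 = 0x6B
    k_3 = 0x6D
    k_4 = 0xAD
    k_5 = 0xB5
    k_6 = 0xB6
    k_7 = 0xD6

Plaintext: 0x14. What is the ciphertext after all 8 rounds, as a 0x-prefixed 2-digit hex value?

0xCE

s_0 = plaintext = 0x14
s_1 = Round(s_0, k_0) = 0x49
s_2 = Round(s_1, k_1) = 0xA3
s_3 = Round(s_2, k_2) = 0x2E
s_4 = Round(s_3, k_3) = 0x93
s_5 = Round(s_4, k_4) = 0xF8
s_6 = Round(s_5, k_5) = 0x44
s_7 = Round(s_6, k_6) = 0x0D
s_8 = Round(s_7, k_7) = 0xCE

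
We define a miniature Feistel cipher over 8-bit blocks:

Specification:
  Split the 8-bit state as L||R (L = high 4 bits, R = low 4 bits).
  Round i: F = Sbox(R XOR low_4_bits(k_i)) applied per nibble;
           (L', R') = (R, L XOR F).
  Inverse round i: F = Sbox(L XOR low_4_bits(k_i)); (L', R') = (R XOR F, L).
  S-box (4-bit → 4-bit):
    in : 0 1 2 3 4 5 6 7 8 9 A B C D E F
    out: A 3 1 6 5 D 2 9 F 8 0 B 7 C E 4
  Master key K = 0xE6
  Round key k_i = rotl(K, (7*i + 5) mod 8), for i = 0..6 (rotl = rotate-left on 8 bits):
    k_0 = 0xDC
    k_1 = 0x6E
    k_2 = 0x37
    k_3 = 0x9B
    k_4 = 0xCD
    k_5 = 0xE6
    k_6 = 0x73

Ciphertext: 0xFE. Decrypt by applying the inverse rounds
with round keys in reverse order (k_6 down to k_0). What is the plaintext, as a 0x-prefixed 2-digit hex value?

s_0 = ciphertext = 0xFE
s_1 = InvRound(s_0, k_6) = 0x9F
s_2 = InvRound(s_1, k_5) = 0xB9
s_3 = InvRound(s_2, k_4) = 0xBB
s_4 = InvRound(s_3, k_3) = 0x1B
s_5 = InvRound(s_4, k_2) = 0x91
s_6 = InvRound(s_5, k_1) = 0x89
s_7 = InvRound(s_6, k_0) = 0xC8

0xC8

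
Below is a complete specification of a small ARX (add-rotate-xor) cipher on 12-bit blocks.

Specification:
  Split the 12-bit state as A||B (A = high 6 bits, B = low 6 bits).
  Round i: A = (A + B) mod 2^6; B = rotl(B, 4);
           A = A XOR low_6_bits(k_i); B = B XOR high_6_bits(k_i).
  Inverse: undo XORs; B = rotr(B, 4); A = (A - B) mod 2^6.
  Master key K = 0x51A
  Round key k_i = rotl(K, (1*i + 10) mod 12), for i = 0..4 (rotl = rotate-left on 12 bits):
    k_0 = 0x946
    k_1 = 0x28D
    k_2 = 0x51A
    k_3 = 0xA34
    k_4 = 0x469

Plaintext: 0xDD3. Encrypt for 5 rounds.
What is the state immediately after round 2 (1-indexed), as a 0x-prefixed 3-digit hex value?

0x41E

s_0 = plaintext = 0xDD3
s_1 = Round(s_0, k_0) = 0x311
s_2 = Round(s_1, k_1) = 0x41E
s_3 = Round(s_2, k_2) = 0xD33
s_4 = Round(s_3, k_3) = 0x4D4
s_5 = Round(s_4, k_4) = 0x394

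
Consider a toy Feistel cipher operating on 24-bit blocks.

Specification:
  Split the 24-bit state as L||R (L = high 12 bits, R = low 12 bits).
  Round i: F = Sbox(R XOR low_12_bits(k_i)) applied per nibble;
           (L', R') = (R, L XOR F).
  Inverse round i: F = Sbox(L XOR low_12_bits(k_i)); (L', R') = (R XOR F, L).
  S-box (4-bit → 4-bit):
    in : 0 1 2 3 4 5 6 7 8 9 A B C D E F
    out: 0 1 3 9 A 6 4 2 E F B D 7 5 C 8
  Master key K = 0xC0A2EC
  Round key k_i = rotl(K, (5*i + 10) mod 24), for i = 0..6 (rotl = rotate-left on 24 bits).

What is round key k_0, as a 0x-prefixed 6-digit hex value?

0x8BB302

K = 0xC0A2EC
k_0 = rotl(K, (5*0+10) mod 24) = rotl(K, 10) = 0x8BB302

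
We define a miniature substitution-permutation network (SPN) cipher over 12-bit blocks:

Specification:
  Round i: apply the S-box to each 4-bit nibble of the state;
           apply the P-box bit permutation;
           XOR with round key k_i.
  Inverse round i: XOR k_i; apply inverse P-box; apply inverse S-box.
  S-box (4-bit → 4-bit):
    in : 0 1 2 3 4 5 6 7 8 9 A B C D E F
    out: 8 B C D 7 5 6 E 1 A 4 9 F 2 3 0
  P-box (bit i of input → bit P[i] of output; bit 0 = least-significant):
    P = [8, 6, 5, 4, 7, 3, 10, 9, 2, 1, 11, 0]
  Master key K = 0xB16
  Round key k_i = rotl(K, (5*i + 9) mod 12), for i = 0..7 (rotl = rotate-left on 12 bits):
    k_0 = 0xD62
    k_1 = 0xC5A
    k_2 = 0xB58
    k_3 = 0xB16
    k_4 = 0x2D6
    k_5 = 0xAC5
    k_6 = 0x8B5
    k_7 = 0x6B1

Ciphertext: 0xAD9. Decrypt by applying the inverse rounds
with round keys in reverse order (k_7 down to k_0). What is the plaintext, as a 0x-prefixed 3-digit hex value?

s_0 = ciphertext = 0xAD9
s_1 = InvRound(s_0, k_7) = 0xA66
s_2 = InvRound(s_1, k_6) = 0x9B9
s_3 = InvRound(s_2, k_5) = 0x89C
s_4 = InvRound(s_3, k_4) = 0x69D
s_5 = InvRound(s_4, k_3) = 0x748
s_6 = InvRound(s_5, k_2) = 0xAA0
s_7 = InvRound(s_6, k_1) = 0xDC7
s_8 = InvRound(s_7, k_0) = 0xB8A

0xB8A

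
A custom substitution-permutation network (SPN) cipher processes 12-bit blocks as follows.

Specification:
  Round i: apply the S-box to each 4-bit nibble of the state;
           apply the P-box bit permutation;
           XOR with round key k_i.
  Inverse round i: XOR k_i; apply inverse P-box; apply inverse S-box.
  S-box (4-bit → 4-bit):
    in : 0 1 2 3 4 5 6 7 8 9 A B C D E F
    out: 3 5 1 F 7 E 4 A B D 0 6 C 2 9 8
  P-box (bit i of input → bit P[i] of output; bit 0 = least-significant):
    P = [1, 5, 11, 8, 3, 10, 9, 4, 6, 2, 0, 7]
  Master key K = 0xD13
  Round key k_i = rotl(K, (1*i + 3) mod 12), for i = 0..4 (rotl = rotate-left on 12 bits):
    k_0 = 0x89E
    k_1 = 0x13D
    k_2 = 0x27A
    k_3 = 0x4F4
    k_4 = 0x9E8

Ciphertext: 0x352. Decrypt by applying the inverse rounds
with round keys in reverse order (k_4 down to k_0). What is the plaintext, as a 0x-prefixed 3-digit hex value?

s_0 = ciphertext = 0x352
s_1 = InvRound(s_0, k_4) = 0xF94
s_2 = InvRound(s_1, k_3) = 0x265
s_3 = InvRound(s_2, k_2) = 0xBE2
s_4 = InvRound(s_3, k_1) = 0x391
s_5 = InvRound(s_4, k_0) = 0xB19

0xB19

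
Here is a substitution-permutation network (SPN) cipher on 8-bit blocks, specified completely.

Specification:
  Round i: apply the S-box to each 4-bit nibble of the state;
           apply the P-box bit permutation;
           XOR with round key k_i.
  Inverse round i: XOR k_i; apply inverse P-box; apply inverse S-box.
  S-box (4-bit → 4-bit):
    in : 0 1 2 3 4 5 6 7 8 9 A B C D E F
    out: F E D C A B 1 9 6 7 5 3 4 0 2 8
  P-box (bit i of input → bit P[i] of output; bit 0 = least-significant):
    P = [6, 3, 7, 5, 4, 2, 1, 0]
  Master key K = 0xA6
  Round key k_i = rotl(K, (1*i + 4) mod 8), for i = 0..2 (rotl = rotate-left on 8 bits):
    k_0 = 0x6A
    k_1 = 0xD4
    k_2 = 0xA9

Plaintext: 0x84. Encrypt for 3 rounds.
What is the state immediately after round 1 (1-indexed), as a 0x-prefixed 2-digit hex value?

0x44

s_0 = plaintext = 0x84
s_1 = Round(s_0, k_0) = 0x44
s_2 = Round(s_1, k_1) = 0xF9
s_3 = Round(s_2, k_2) = 0x60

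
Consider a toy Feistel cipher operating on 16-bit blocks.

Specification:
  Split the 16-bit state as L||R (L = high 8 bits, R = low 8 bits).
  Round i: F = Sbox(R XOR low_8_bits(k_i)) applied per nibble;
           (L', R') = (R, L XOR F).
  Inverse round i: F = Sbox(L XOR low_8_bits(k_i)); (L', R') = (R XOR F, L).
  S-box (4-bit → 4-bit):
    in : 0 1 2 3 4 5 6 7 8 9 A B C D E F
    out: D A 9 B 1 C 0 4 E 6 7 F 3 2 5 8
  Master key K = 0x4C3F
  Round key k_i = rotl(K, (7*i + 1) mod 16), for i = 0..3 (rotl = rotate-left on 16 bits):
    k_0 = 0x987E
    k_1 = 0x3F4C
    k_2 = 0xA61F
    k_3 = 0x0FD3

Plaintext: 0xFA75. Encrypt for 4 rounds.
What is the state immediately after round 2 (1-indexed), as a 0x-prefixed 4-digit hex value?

0x2573

s_0 = plaintext = 0xFA75
s_1 = Round(s_0, k_0) = 0x7525
s_2 = Round(s_1, k_1) = 0x2573
s_3 = Round(s_2, k_2) = 0x7326
s_4 = Round(s_3, k_3) = 0x26FF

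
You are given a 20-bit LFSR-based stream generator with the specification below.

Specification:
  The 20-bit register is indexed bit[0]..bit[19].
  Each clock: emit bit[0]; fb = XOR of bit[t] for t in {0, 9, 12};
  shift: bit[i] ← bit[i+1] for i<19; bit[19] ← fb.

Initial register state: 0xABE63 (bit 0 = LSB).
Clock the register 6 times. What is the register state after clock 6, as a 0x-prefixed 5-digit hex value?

reg_0 = 0xABE63
clock 1: out=1, reg = 0xD5F31
clock 2: out=1, reg = 0xEAF98
clock 3: out=0, reg = 0xF57CC
clock 4: out=0, reg = 0x7ABE6
clock 5: out=0, reg = 0xBD5F3
clock 6: out=1, reg = 0x5EAF9

0x5EAF9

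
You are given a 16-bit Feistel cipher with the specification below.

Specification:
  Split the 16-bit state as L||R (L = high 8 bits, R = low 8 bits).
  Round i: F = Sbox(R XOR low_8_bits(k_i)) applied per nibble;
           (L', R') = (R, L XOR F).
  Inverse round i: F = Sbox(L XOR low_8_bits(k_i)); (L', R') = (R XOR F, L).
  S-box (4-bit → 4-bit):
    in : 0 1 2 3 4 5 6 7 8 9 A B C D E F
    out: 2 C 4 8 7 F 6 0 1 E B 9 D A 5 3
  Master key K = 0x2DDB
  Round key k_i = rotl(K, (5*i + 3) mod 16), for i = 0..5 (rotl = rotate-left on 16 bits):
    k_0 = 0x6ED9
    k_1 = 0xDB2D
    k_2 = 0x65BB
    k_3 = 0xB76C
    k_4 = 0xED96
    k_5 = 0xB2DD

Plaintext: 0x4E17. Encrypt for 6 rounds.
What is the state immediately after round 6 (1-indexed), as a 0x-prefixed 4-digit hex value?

s_0 = plaintext = 0x4E17
s_1 = Round(s_0, k_0) = 0x179B
s_2 = Round(s_1, k_1) = 0x9B81
s_3 = Round(s_2, k_2) = 0x8110
s_4 = Round(s_3, k_3) = 0x108C
s_5 = Round(s_4, k_4) = 0x8CDB
s_6 = Round(s_5, k_5) = 0xDBAA

0xDBAA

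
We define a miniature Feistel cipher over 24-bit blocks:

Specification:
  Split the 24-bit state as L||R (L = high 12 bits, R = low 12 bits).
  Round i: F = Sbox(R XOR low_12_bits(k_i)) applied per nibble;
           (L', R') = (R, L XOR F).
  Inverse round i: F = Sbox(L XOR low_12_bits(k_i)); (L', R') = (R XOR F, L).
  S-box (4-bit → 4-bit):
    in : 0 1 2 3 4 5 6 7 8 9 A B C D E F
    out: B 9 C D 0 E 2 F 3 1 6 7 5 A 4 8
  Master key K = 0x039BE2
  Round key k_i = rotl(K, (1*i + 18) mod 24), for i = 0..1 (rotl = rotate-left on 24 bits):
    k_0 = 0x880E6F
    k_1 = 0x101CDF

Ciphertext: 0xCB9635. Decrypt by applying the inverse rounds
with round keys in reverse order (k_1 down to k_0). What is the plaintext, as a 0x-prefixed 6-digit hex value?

0x14AD17

s_0 = ciphertext = 0xCB9635
s_1 = InvRound(s_0, k_1) = 0xD17CB9
s_2 = InvRound(s_1, k_0) = 0x14AD17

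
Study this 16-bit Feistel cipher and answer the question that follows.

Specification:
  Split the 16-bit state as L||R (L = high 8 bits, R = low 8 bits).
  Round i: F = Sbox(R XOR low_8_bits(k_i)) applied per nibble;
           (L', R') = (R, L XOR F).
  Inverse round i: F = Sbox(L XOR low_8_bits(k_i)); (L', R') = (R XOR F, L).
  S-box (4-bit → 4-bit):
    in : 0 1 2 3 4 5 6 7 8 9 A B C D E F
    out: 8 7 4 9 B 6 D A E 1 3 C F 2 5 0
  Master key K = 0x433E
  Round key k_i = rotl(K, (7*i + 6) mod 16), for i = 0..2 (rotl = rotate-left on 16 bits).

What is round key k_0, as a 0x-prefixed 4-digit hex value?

K = 0x433E
k_0 = rotl(K, (7*0+6) mod 16) = rotl(K, 6) = 0xCF90

0xCF90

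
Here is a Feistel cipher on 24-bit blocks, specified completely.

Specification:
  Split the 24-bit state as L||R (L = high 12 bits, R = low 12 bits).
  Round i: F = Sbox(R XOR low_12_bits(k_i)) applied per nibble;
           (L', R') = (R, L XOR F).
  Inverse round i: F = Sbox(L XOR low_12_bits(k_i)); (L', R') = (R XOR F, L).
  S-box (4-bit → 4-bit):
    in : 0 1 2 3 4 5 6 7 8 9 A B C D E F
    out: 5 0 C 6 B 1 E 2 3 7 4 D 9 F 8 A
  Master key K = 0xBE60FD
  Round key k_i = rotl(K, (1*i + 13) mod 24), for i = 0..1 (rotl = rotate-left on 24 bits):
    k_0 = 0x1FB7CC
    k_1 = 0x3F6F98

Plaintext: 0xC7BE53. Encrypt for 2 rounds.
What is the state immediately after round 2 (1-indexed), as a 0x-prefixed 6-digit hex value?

s_0 = plaintext = 0xC7BE53
s_1 = Round(s_0, k_0) = 0xE53B01
s_2 = Round(s_1, k_1) = 0xB01524

0xB01524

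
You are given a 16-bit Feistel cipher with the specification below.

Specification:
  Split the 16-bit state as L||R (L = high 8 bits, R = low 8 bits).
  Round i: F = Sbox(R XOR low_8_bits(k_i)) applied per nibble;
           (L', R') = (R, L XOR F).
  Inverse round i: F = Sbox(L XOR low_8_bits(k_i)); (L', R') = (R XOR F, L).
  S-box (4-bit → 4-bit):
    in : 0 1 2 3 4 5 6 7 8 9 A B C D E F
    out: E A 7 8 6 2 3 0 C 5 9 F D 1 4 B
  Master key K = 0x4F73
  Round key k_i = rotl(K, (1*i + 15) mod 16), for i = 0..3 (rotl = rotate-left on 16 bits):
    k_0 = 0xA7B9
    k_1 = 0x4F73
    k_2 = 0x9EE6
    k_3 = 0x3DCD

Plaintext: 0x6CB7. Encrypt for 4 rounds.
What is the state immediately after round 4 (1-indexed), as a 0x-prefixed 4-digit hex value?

s_0 = plaintext = 0x6CB7
s_1 = Round(s_0, k_0) = 0xB788
s_2 = Round(s_1, k_1) = 0x8808
s_3 = Round(s_2, k_2) = 0x08CC
s_4 = Round(s_3, k_3) = 0xCCE2

0xCCE2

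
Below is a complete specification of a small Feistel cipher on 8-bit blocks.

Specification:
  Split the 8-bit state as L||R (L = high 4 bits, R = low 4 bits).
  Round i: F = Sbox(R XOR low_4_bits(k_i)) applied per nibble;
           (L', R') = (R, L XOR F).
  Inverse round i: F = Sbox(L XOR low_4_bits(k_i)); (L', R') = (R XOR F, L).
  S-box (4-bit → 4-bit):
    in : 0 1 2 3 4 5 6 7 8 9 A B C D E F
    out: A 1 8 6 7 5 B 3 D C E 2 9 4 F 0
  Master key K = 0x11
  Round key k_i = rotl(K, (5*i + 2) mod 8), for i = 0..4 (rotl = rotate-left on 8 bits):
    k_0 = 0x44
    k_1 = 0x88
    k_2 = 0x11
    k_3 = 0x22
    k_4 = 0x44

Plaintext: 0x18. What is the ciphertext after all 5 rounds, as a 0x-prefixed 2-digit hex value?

0xBE

s_0 = plaintext = 0x18
s_1 = Round(s_0, k_0) = 0x88
s_2 = Round(s_1, k_1) = 0x82
s_3 = Round(s_2, k_2) = 0x2E
s_4 = Round(s_3, k_3) = 0xEB
s_5 = Round(s_4, k_4) = 0xBE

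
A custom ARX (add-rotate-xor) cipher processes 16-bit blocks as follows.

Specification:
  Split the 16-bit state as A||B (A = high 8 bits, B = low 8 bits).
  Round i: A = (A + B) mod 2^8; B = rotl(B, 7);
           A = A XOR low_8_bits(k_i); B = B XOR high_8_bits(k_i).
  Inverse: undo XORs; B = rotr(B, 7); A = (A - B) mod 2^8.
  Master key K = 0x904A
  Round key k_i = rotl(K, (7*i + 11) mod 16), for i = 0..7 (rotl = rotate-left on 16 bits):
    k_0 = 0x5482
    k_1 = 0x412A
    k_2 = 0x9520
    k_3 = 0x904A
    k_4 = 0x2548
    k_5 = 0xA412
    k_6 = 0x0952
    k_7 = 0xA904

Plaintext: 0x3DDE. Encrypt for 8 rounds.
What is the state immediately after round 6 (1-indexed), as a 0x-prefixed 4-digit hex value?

0xE56D

s_0 = plaintext = 0x3DDE
s_1 = Round(s_0, k_0) = 0x993B
s_2 = Round(s_1, k_1) = 0xFEDC
s_3 = Round(s_2, k_2) = 0xFAFB
s_4 = Round(s_3, k_3) = 0xBF6D
s_5 = Round(s_4, k_4) = 0x6493
s_6 = Round(s_5, k_5) = 0xE56D
s_7 = Round(s_6, k_6) = 0x00BF
s_8 = Round(s_7, k_7) = 0xBB76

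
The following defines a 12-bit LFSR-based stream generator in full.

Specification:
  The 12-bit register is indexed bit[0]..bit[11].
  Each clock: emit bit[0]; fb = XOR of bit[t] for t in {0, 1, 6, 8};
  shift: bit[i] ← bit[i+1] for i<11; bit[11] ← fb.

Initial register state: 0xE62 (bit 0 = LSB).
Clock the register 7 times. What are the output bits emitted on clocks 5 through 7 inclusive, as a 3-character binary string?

reg_0 = 0xE62
clock 1: out=0, reg = 0x731
clock 2: out=1, reg = 0x398
clock 3: out=0, reg = 0x9CC
clock 4: out=0, reg = 0x4E6
clock 5: out=0, reg = 0x273
clock 6: out=1, reg = 0x939
clock 7: out=1, reg = 0x49C

011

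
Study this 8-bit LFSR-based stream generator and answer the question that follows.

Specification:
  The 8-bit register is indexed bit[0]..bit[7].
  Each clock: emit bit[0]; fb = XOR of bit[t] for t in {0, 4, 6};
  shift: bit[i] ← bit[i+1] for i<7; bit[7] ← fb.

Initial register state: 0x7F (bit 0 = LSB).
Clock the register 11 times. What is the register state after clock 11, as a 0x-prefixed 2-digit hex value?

0xFB

reg_0 = 0x7F
clock 1: out=1, reg = 0xBF
clock 2: out=1, reg = 0x5F
clock 3: out=1, reg = 0xAF
clock 4: out=1, reg = 0xD7
clock 5: out=1, reg = 0xEB
clock 6: out=1, reg = 0x75
clock 7: out=1, reg = 0xBA
clock 8: out=0, reg = 0xDD
clock 9: out=1, reg = 0xEE
clock 10: out=0, reg = 0xF7
clock 11: out=1, reg = 0xFB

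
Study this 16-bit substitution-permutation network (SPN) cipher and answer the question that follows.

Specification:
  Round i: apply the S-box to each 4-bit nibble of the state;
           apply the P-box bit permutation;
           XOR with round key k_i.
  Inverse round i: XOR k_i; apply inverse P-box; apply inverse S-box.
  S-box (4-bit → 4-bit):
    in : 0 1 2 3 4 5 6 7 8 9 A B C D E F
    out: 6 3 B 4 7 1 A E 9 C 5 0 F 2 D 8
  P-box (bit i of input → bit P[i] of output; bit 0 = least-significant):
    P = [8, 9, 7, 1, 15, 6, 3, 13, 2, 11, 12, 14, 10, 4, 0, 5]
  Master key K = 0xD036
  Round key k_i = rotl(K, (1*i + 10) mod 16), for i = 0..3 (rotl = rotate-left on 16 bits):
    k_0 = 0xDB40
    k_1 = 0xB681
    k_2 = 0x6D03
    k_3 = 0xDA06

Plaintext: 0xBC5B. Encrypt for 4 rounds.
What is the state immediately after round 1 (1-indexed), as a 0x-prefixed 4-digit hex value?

s_0 = plaintext = 0xBC5B
s_1 = Round(s_0, k_0) = 0x0344
s_2 = Round(s_1, k_1) = 0x2558
s_3 = Round(s_2, k_2) = 0xE835
s_4 = Round(s_3, k_3) = 0x9F2B

0x0344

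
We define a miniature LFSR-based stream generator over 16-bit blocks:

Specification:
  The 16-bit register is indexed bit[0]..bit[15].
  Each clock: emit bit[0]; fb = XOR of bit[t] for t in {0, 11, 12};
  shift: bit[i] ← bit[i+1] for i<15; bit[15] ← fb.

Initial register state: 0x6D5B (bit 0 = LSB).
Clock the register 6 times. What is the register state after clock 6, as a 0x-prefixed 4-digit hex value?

reg_0 = 0x6D5B
clock 1: out=1, reg = 0x36AD
clock 2: out=1, reg = 0x1B56
clock 3: out=0, reg = 0x0DAB
clock 4: out=1, reg = 0x06D5
clock 5: out=1, reg = 0x836A
clock 6: out=0, reg = 0x41B5

0x41B5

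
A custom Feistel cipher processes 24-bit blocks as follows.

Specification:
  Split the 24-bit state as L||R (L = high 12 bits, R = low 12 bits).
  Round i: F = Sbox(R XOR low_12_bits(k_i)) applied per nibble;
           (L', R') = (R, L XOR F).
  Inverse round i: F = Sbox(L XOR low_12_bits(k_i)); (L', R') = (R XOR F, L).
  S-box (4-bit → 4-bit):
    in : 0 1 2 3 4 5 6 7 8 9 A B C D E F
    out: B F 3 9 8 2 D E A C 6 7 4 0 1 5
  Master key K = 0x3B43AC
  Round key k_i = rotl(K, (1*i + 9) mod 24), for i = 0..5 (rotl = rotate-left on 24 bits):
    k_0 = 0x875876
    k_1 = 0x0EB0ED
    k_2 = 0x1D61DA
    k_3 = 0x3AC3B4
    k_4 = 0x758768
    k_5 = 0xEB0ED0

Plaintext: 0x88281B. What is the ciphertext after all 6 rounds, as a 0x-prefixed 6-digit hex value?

0x764AD7

s_0 = plaintext = 0x88281B
s_1 = Round(s_0, k_0) = 0x81B352
s_2 = Round(s_1, k_1) = 0x35216E
s_3 = Round(s_2, k_2) = 0x16E82A
s_4 = Round(s_3, k_3) = 0x82A6AF
s_5 = Round(s_4, k_4) = 0x6AF764
s_6 = Round(s_5, k_5) = 0x764AD7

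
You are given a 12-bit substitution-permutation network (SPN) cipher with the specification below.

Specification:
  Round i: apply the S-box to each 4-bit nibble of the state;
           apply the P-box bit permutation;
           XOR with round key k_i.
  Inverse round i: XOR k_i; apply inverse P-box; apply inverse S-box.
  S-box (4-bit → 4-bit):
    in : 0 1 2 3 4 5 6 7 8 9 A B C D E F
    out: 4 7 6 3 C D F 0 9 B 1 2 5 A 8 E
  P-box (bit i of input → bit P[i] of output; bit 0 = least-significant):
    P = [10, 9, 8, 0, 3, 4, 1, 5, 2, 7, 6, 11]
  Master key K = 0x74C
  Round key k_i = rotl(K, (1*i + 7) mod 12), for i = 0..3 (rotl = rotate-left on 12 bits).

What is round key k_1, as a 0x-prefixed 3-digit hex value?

K = 0x74C
k_0 = rotl(K, (1*0+7) mod 12) = rotl(K, 7) = 0x63A
k_1 = rotl(K, (1*1+7) mod 12) = rotl(K, 8) = 0xC74

0xC74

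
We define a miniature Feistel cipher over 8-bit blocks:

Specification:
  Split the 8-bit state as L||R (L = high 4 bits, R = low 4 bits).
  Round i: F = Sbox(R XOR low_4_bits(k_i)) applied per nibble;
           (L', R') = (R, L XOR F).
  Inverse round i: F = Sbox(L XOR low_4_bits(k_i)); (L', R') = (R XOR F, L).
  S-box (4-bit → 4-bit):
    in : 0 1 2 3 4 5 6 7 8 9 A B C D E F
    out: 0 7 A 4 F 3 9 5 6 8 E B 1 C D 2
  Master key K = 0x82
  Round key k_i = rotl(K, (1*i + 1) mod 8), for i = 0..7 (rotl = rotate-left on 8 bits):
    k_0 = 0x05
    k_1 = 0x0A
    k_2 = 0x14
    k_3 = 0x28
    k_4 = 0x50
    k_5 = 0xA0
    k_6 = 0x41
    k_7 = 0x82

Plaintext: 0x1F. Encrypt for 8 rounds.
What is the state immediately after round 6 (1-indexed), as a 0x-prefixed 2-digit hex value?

0x21

s_0 = plaintext = 0x1F
s_1 = Round(s_0, k_0) = 0xFF
s_2 = Round(s_1, k_1) = 0xFC
s_3 = Round(s_2, k_2) = 0xC9
s_4 = Round(s_3, k_3) = 0x9B
s_5 = Round(s_4, k_4) = 0xB2
s_6 = Round(s_5, k_5) = 0x21
s_7 = Round(s_6, k_6) = 0x12
s_8 = Round(s_7, k_7) = 0x21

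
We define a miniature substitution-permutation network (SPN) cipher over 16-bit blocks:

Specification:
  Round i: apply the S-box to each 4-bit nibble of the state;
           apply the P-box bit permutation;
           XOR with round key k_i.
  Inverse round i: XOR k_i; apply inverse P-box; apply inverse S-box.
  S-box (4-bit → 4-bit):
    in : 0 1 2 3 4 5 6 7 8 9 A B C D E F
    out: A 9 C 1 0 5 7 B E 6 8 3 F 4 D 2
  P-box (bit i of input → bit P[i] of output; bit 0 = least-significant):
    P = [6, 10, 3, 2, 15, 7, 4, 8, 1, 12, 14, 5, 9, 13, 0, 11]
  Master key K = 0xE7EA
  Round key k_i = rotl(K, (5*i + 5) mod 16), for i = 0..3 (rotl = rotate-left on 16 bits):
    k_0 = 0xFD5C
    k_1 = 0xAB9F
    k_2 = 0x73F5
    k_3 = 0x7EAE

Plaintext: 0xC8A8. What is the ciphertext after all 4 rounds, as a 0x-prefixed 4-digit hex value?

s_0 = plaintext = 0xC8A8
s_1 = Round(s_0, k_0) = 0x8271
s_2 = Round(s_1, k_1) = 0x427A
s_3 = Round(s_2, k_2) = 0xB251
s_4 = Round(s_3, k_3) = 0x9CDA

0x9CDA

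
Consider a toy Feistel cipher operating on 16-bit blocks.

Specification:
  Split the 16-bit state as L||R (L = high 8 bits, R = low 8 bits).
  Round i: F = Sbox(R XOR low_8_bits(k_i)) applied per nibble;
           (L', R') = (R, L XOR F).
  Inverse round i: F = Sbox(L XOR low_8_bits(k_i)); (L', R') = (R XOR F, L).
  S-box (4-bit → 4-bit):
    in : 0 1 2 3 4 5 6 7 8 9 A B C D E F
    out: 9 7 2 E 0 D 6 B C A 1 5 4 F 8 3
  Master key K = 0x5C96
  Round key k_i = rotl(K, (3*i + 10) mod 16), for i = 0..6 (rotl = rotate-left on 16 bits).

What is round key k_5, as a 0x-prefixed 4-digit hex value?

0x2CB9

K = 0x5C96
k_0 = rotl(K, (3*0+10) mod 16) = rotl(K, 10) = 0x5972
k_1 = rotl(K, (3*1+10) mod 16) = rotl(K, 13) = 0xCB92
k_2 = rotl(K, (3*2+10) mod 16) = rotl(K, 0) = 0x5C96
k_3 = rotl(K, (3*3+10) mod 16) = rotl(K, 3) = 0xE4B2
k_4 = rotl(K, (3*4+10) mod 16) = rotl(K, 6) = 0x2597
k_5 = rotl(K, (3*5+10) mod 16) = rotl(K, 9) = 0x2CB9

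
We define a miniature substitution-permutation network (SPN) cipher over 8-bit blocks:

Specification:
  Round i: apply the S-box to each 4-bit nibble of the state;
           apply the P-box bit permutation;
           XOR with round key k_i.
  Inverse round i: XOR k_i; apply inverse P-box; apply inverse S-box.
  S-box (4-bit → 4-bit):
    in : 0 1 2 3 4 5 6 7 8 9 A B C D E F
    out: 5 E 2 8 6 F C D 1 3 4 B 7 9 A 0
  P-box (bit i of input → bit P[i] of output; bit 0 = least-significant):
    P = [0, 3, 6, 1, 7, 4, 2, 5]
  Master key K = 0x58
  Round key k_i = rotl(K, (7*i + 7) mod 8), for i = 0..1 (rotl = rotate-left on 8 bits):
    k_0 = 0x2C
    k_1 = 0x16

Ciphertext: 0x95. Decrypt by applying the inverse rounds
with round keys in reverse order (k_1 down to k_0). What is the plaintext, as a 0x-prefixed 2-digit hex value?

s_0 = ciphertext = 0x95
s_1 = InvRound(s_0, k_1) = 0x8D
s_2 = InvRound(s_1, k_0) = 0xD8

0xD8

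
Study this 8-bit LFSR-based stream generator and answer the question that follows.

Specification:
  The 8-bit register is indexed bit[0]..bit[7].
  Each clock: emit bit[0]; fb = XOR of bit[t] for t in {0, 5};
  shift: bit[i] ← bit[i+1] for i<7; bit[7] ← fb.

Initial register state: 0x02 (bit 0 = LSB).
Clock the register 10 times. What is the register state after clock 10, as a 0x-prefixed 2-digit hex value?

reg_0 = 0x02
clock 1: out=0, reg = 0x01
clock 2: out=1, reg = 0x80
clock 3: out=0, reg = 0x40
clock 4: out=0, reg = 0x20
clock 5: out=0, reg = 0x90
clock 6: out=0, reg = 0x48
clock 7: out=0, reg = 0x24
clock 8: out=0, reg = 0x92
clock 9: out=0, reg = 0x49
clock 10: out=1, reg = 0xA4

0xA4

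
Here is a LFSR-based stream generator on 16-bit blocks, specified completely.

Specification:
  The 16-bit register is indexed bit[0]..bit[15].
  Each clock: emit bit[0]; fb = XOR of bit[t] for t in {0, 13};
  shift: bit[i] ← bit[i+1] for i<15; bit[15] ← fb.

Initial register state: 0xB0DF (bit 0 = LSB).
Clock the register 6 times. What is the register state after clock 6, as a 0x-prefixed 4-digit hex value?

0x2AC3

reg_0 = 0xB0DF
clock 1: out=1, reg = 0x586F
clock 2: out=1, reg = 0xAC37
clock 3: out=1, reg = 0x561B
clock 4: out=1, reg = 0xAB0D
clock 5: out=1, reg = 0x5586
clock 6: out=0, reg = 0x2AC3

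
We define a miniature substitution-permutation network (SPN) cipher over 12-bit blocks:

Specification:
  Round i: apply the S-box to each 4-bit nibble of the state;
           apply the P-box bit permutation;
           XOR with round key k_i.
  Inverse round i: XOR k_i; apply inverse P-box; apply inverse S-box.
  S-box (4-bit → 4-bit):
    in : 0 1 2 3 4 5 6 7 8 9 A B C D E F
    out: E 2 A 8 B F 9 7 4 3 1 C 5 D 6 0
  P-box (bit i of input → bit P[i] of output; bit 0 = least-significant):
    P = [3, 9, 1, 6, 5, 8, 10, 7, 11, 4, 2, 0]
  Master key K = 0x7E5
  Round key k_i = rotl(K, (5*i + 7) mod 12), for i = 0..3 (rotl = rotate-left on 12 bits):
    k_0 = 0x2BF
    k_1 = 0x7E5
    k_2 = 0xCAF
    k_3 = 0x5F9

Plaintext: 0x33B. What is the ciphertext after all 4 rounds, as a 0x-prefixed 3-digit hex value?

s_0 = plaintext = 0x33B
s_1 = Round(s_0, k_0) = 0x27C
s_2 = Round(s_1, k_1) = 0x2DE
s_3 = Round(s_2, k_2) = 0xA1C
s_4 = Round(s_3, k_3) = 0xCF3

0xCF3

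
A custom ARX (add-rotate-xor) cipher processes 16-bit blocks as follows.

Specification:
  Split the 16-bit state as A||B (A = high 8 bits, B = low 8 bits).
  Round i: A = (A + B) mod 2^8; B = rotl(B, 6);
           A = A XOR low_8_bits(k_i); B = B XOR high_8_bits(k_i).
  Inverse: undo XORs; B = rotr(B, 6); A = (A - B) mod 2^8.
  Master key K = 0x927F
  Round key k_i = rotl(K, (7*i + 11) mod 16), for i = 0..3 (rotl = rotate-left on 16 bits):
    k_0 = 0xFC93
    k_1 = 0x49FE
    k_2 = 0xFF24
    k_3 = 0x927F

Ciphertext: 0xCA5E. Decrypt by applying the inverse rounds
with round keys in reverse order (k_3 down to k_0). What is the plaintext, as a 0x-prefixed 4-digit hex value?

0xE354

s_0 = ciphertext = 0xCA5E
s_1 = InvRound(s_0, k_3) = 0x8233
s_2 = InvRound(s_1, k_2) = 0x7333
s_3 = InvRound(s_2, k_1) = 0xA4E9
s_4 = InvRound(s_3, k_0) = 0xE354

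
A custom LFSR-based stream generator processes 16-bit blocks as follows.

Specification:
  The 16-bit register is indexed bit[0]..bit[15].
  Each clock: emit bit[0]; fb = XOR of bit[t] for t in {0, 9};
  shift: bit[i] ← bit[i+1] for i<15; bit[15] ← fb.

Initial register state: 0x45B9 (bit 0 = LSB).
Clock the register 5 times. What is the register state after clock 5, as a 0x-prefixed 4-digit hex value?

0xDA2D

reg_0 = 0x45B9
clock 1: out=1, reg = 0xA2DC
clock 2: out=0, reg = 0xD16E
clock 3: out=0, reg = 0x68B7
clock 4: out=1, reg = 0xB45B
clock 5: out=1, reg = 0xDA2D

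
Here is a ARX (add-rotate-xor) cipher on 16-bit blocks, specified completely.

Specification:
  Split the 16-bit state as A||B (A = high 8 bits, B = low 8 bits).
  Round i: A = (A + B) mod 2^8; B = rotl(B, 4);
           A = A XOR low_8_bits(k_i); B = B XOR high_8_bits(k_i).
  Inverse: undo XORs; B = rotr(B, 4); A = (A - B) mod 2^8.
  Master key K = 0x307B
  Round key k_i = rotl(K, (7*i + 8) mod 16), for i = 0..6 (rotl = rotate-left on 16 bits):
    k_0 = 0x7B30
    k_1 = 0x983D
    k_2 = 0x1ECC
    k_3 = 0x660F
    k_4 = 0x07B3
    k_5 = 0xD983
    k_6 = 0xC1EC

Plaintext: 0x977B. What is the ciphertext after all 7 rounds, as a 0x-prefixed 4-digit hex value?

0x0866

s_0 = plaintext = 0x977B
s_1 = Round(s_0, k_0) = 0x22CC
s_2 = Round(s_1, k_1) = 0xD354
s_3 = Round(s_2, k_2) = 0xEB5B
s_4 = Round(s_3, k_3) = 0x49D3
s_5 = Round(s_4, k_4) = 0xAF3A
s_6 = Round(s_5, k_5) = 0x6A7A
s_7 = Round(s_6, k_6) = 0x0866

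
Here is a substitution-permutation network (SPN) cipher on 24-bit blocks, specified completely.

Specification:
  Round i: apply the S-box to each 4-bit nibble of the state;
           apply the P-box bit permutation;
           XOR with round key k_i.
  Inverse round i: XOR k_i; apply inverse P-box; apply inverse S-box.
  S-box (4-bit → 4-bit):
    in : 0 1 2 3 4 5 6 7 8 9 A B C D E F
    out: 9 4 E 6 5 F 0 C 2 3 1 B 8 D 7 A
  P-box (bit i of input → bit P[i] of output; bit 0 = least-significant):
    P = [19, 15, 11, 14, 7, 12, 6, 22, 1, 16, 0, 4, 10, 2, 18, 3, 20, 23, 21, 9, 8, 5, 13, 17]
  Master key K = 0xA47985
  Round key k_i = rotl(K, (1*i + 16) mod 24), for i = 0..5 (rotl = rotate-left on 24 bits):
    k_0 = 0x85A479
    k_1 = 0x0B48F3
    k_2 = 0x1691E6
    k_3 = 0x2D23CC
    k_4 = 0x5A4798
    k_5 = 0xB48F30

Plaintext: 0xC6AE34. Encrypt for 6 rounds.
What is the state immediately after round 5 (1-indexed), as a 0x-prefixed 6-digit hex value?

s_0 = plaintext = 0xC6AE34
s_1 = Round(s_0, k_0) = 0x8EB83A
s_2 = Round(s_1, k_1) = 0xB25C9F
s_3 = Round(s_2, k_2) = 0xB0465A
s_4 = Round(s_3, k_3) = 0x73342C
s_5 = Round(s_4, k_4) = 0xBC37DF
s_6 = Round(s_5, k_5) = 0xF24CC5

0xBC37DF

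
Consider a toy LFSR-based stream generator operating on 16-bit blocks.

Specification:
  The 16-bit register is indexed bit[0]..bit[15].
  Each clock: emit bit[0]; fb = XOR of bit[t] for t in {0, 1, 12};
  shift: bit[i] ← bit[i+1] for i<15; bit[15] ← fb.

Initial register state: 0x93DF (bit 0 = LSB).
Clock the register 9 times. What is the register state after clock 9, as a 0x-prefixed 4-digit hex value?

reg_0 = 0x93DF
clock 1: out=1, reg = 0xC9EF
clock 2: out=1, reg = 0x64F7
clock 3: out=1, reg = 0x327B
clock 4: out=1, reg = 0x993D
clock 5: out=1, reg = 0x4C9E
clock 6: out=0, reg = 0xA64F
clock 7: out=1, reg = 0x5327
clock 8: out=1, reg = 0xA993
clock 9: out=1, reg = 0x54C9

0x54C9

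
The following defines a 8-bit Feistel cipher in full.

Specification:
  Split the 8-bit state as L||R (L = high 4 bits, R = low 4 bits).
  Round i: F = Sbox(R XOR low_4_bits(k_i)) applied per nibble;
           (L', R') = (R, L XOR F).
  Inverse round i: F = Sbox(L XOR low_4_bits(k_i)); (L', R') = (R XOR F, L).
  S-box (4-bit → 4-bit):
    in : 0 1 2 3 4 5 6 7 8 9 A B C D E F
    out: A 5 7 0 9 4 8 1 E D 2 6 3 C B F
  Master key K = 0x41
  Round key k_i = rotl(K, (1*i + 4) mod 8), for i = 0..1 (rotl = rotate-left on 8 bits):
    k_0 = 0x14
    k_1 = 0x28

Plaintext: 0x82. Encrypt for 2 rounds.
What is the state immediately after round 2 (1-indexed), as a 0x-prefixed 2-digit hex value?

0x0C

s_0 = plaintext = 0x82
s_1 = Round(s_0, k_0) = 0x20
s_2 = Round(s_1, k_1) = 0x0C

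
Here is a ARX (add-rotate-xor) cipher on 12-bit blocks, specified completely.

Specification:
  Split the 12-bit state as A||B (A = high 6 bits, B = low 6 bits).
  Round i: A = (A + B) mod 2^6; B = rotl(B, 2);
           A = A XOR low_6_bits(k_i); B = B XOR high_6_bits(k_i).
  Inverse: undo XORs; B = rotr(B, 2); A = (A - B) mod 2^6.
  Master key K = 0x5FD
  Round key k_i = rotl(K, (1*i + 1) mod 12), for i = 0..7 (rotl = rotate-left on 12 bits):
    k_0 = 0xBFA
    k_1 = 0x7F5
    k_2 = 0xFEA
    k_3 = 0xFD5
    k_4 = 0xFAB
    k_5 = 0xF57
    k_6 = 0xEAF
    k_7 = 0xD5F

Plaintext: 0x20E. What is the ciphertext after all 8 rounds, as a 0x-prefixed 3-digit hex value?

s_0 = plaintext = 0x20E
s_1 = Round(s_0, k_0) = 0xB17
s_2 = Round(s_1, k_1) = 0xD82
s_3 = Round(s_2, k_2) = 0x4B7
s_4 = Round(s_3, k_3) = 0x720
s_5 = Round(s_4, k_4) = 0x5FC
s_6 = Round(s_5, k_5) = 0x10E
s_7 = Round(s_6, k_6) = 0xF42
s_8 = Round(s_7, k_7) = 0x83D

0x83D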